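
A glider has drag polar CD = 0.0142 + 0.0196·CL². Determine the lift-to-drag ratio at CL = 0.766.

L/D = 29.8

CD = 0.0142 + 0.0196 × 0.766² = 0.0257
L/D = CL/CD = 0.766 / 0.0257 = 29.8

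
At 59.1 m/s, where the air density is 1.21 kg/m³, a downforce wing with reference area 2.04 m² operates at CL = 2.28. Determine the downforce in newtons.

Dynamic pressure q = ½ρv² = ½ × 1.21 × 59.1² = 2113 Pa.
L = q·S·CL = 2113 × 2.04 × 2.28 = 9830 N ≈ 9.83 kN

L = 9830 N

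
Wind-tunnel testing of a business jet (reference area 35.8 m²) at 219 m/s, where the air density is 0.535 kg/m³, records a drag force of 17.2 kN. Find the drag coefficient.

From D = ½ρv²S·CD, rearranging gives CD = 2D/(ρv²S).
CD = 2 × 17200 / (0.535 × 219² × 35.8) = 0.0374

CD = 0.0374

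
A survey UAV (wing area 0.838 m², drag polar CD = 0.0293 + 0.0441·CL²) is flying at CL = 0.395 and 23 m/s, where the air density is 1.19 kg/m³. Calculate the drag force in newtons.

D = 9.54 N

CD = 0.0293 + 0.0441 × 0.395² = 0.03618
D = ½ρv²S·CD = ½ × 1.19 × 23² × 0.838 × 0.03618 = 9.54 N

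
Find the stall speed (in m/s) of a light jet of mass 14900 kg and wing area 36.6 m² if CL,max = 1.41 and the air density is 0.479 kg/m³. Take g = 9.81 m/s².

At stall, lift equals weight: L = W = m·g = 14900 × 9.81 = 1.462×10^5 N.
V_stall = √(2W/(ρ·S·CL,max)) = √(2 × 1.462×10^5 / (0.479 × 36.6 × 1.41))
V_stall = √11830 = 109 m/s

V_stall = 109 m/s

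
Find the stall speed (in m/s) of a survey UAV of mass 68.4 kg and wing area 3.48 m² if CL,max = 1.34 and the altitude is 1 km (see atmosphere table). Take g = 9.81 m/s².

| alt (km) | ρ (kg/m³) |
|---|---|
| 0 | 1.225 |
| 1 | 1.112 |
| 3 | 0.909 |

V_stall = 16.1 m/s

At 1 km, from the table: ρ = 1.112 kg/m³.
Stall occurs when L = W at CL,max. W = mg = 68.4 × 9.81 = 671 N.
V_stall = √(2W/(ρ·S·CL,max)) = √(2 × 671 / (1.112 × 3.48 × 1.34))
V_stall = √258.8 = 16.1 m/s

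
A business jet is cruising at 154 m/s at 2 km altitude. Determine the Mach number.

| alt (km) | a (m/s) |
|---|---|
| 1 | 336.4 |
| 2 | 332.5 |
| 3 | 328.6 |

At 2 km, from the table: a = 332.5 m/s.
M = v/a = 154 / 332.5 = 0.463

M = 0.463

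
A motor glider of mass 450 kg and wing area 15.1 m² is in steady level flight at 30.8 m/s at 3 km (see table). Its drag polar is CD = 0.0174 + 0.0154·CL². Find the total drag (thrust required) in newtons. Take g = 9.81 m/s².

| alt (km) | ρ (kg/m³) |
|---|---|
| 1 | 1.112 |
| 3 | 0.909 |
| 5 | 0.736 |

At 3 km, from the table: ρ = 0.909 kg/m³.
In steady level flight, lift balances weight: W = mg = 450 × 9.81 = 4414.5 N.
q = ½ρv² = ½ × 0.909 × 30.8² = 431.2 Pa.
CL = W/(q·S) = 4414.5 / (431.2 × 15.1) = 0.6781.
CD = 0.0174 + 0.0154 × 0.6781² = 0.02448.
D = q·S·CD = 431.2 × 15.1 × 0.02448 = 159.4 N

D = 159 N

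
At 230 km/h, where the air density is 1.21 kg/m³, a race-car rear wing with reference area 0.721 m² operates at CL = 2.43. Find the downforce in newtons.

L = 4330 N

Convert speed: v = 230 km/h ÷ 3.6 = 63.89 m/s.
L = ½ρv²S·CL = ½ × 1.21 × 63.89² × 0.721 × 2.43 = 4330 N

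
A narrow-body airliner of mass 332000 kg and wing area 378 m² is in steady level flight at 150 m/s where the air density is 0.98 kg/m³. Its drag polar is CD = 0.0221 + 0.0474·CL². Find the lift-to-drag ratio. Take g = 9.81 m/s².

L/D = 15.3

Weight W = mg = 332000 × 9.81 = 3.2569×10^6 N; in level flight L = W.
Dynamic pressure q = 0.5 × 0.98 × 150² = 11020 Pa.
Required CL = L/(qS) = 3.2569×10^6/(11020·378) = 0.7815.
CD = 0.0221 + 0.0474 × 0.7815² = 0.05105.
L/D = CL/CD = 0.7815 / 0.05105 = 15.3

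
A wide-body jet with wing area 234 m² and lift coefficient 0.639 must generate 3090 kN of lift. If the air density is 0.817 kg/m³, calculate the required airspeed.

L = ½ρv²S·CL ⇒ v = √(2L/(ρ·S·CL))
v = √(2 × 3.09×10^6 / (0.817 × 234 × 0.639)) = √50590 = 225 m/s

v = 225 m/s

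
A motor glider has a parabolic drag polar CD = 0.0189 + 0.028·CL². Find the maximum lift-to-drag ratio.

For CD = CD0 + K·CL², (L/D)max occurs at CL* = √(CD0/K) and equals 1/(2√(K·CD0)).
(L/D)max = 1/(2√(0.028 × 0.0189)) = 1/(2 × 0.023) = 21.7

(L/D)max = 21.7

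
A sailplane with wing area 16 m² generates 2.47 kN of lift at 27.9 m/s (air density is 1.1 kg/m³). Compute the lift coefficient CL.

CL = 0.361

From L = ½ρv²S·CL, rearranging gives CL = 2L/(ρv²S).
CL = 2 × 2470 / (1.1 × 27.9² × 16) = 0.361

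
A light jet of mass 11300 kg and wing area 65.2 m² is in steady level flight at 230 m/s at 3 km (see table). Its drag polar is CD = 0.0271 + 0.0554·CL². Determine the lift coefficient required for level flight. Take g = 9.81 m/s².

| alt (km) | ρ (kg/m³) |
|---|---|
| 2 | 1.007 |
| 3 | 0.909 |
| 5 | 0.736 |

At 3 km, from the table: ρ = 0.909 kg/m³.
Weight W = mg = 11300 × 9.81 = 1.1085×10^5 N; in level flight L = W.
Dynamic pressure q = 0.5 × 0.909 × 230² = 24040 Pa.
CL = 2W/(ρv²S) = 2×1.1085×10^5/(0.909×230²×65.2) = 0.07071.

CL = 0.0707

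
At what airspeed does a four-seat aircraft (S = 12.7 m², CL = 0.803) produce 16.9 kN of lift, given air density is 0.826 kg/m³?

v = 63.3 m/s

L = ½ρv²S·CL ⇒ v = √(2L/(ρ·S·CL))
v = √(2 × 16900 / (0.826 × 12.7 × 0.803)) = √4013 = 63.3 m/s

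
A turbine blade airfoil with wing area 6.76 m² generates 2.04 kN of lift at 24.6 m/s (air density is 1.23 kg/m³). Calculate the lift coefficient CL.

CL = 0.811

From L = ½ρv²S·CL, rearranging gives CL = 2L/(ρv²S).
CL = 2 × 2040 / (1.23 × 24.6² × 6.76) = 0.811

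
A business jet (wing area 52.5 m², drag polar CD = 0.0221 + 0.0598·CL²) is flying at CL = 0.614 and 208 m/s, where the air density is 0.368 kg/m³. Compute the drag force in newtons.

CD = 0.0221 + 0.0598 × 0.614² = 0.04464
D = ½ρv²S·CD = ½ × 0.368 × 208² × 52.5 × 0.04464 = 18700 N

D = 18700 N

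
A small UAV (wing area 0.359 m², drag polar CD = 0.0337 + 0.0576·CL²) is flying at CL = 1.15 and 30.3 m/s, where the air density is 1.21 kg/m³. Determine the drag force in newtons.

CD = 0.0337 + 0.0576 × 1.15² = 0.1099
D = ½ρv²S·CD = ½ × 1.21 × 30.3² × 0.359 × 0.1099 = 21.9 N

D = 21.9 N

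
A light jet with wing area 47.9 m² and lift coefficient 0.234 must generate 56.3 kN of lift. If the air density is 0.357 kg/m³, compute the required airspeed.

v = 168 m/s

L = ½ρv²S·CL ⇒ v = √(2L/(ρ·S·CL))
v = √(2 × 56300 / (0.357 × 47.9 × 0.234)) = √28140 = 168 m/s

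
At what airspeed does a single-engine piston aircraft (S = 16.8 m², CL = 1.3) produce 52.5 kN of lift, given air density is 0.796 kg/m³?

v = 77.7 m/s

L = ½ρv²S·CL ⇒ v = √(2L/(ρ·S·CL))
v = √(2 × 52500 / (0.796 × 16.8 × 1.3)) = √6040 = 77.7 m/s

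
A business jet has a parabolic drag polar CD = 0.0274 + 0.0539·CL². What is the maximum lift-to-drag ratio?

(L/D)max = 13

For CD = CD0 + K·CL², (L/D)max occurs at CL* = √(CD0/K) and equals 1/(2√(K·CD0)).
(L/D)max = 1/(2√(0.0539 × 0.0274)) = 1/(2 × 0.03843) = 13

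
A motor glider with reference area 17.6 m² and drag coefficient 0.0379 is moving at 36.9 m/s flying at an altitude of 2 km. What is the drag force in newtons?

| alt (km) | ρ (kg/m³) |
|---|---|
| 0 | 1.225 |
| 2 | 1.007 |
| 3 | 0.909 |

At 2 km, from the table: ρ = 1.007 kg/m³.
D = ½ρv²S·CD = ½ × 1.007 × 36.9² × 17.6 × 0.0379 = 457 N

D = 457 N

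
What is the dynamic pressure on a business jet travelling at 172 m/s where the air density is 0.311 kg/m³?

q = ½ρv² = ½ × 0.311 × 172² = 4600 Pa

q = 4600 Pa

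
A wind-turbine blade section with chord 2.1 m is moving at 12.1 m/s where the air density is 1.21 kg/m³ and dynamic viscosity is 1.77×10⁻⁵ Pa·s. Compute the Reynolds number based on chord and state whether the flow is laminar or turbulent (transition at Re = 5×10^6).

Re = 1.74×10^6 (laminar)

Re = ρ·v·c/μ = 1.21 × 12.1 × 2.1 / (1.77×10⁻⁵) = 1.74×10^6
Since 1.74×10^6 < 5×10^6, the flow is laminar.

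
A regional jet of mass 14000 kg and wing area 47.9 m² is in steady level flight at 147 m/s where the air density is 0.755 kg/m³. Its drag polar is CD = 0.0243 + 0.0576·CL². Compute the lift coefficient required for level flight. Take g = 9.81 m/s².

Weight W = mg = 14000 × 9.81 = 1.3734×10^5 N; in level flight L = W.
q = ½ρv² = ½ × 0.755 × 147² = 8157 Pa.
CL = 2W/(ρv²S) = 2×1.3734×10^5/(0.755×147²×47.9) = 0.3515.

CL = 0.351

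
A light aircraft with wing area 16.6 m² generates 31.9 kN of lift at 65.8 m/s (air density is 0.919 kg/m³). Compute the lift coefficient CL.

CL = 0.966

From L = ½ρv²S·CL, rearranging gives CL = 2L/(ρv²S).
CL = 2 × 31900 / (0.919 × 65.8² × 16.6) = 0.966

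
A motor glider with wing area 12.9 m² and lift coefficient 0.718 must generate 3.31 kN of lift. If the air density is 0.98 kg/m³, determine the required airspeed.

v = 27 m/s

L = ½ρv²S·CL ⇒ v = √(2L/(ρ·S·CL))
v = √(2 × 3310 / (0.98 × 12.9 × 0.718)) = √729.3 = 27 m/s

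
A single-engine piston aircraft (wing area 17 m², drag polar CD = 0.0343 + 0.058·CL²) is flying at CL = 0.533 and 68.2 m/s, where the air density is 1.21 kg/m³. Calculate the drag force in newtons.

CD = 0.0343 + 0.058 × 0.533² = 0.05078
D = ½ρv²S·CD = ½ × 1.21 × 68.2² × 17 × 0.05078 = 2430 N

D = 2430 N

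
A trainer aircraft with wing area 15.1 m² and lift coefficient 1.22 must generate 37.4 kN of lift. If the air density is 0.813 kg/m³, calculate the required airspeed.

L = ½ρv²S·CL ⇒ v = √(2L/(ρ·S·CL))
v = √(2 × 37400 / (0.813 × 15.1 × 1.22)) = √4994 = 70.7 m/s

v = 70.7 m/s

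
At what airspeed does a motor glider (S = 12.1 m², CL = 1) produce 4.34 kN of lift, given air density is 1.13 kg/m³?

L = ½ρv²S·CL ⇒ v = √(2L/(ρ·S·CL))
v = √(2 × 4340 / (1.13 × 12.1 × 1)) = √634.8 = 25.2 m/s

v = 25.2 m/s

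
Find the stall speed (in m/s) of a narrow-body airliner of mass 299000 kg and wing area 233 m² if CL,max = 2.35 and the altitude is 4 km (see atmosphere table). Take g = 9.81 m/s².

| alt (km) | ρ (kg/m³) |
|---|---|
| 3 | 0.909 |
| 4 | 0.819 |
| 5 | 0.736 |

V_stall = 114 m/s

At 4 km, from the table: ρ = 0.819 kg/m³.
At stall, lift equals weight: L = W = m·g = 299000 × 9.81 = 2.933×10^6 N.
From L = ½ρV²S·CL,max = W: V_stall = √(2W/(ρSCL,max)) = √(2·2.933×10^6/(0.819·233·2.35))
V_stall = √13080 = 114 m/s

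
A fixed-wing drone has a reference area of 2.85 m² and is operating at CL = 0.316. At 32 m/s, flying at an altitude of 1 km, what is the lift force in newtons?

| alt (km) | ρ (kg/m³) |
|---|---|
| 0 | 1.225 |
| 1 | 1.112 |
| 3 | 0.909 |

At 1 km, from the table: ρ = 1.112 kg/m³.
L = ½ρv²S·CL = ½ × 1.112 × 32² × 2.85 × 0.316 = 513 N

L = 513 N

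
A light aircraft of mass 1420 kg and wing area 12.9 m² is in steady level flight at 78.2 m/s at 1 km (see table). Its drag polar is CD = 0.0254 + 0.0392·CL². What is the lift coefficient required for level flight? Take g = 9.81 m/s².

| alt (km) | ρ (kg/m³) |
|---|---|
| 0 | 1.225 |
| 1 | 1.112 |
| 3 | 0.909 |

At 1 km, from the table: ρ = 1.112 kg/m³.
Level flight ⇒ L = W = m·g = 1420 × 9.81 = 13930 N.
q = ½ρv² = ½ × 1.112 × 78.2² = 3400 Pa.
CL = 2W/(ρv²S) = 2×13930/(1.112×78.2²×12.9) = 0.3176.

CL = 0.318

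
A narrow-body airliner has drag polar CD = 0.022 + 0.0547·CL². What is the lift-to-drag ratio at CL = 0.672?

CD = 0.022 + 0.0547 × 0.672² = 0.0467
L/D = CL/CD = 0.672 / 0.0467 = 14.4

L/D = 14.4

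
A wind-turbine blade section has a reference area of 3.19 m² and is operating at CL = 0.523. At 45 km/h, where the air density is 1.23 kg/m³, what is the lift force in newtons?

L = 160 N

Convert speed: v = 45 km/h ÷ 3.6 = 12.5 m/s.
Dynamic pressure q = ½ρv² = ½ × 1.23 × 12.5² = 96.09 Pa.
L = q·S·CL = 96.09 × 3.19 × 0.523 = 160 N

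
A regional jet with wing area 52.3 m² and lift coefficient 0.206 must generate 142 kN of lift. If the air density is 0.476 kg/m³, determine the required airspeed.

L = ½ρv²S·CL ⇒ v = √(2L/(ρ·S·CL))
v = √(2 × 1.42×10^5 / (0.476 × 52.3 × 0.206)) = √55380 = 235 m/s

v = 235 m/s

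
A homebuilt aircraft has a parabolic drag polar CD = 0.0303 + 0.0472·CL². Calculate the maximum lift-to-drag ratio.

For CD = CD0 + K·CL², (L/D)max occurs at CL* = √(CD0/K) and equals 1/(2√(K·CD0)).
(L/D)max = 1/(2√(0.0472 × 0.0303)) = 1/(2 × 0.03782) = 13.2

(L/D)max = 13.2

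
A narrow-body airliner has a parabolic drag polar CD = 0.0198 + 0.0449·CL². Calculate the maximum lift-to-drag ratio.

(L/D)max = 16.8

For CD = CD0 + K·CL², (L/D)max occurs at CL* = √(CD0/K) and equals 1/(2√(K·CD0)).
(L/D)max = 1/(2√(0.0449 × 0.0198)) = 1/(2 × 0.02982) = 16.8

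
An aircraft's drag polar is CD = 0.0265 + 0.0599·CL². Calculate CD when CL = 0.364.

CD = 0.0265 + 0.0599 × 0.364² = 0.0265 + 0.007937 = 0.0344

CD = 0.0344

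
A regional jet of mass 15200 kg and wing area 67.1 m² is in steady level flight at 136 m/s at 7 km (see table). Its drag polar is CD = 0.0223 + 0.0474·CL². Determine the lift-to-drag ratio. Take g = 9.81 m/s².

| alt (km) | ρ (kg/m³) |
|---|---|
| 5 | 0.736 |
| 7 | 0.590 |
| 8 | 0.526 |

L/D = 13.5

At 7 km, from the table: ρ = 0.590 kg/m³.
In steady level flight, lift balances weight: W = mg = 15200 × 9.81 = 1.4911×10^5 N.
Dynamic pressure q = 0.5 × 0.59 × 136² = 5456 Pa.
CL = 2W/(ρv²S) = 2×1.4911×10^5/(0.59×136²×67.1) = 0.4073.
CD = 0.0223 + 0.0474 × 0.4073² = 0.03016.
L/D = CL/CD = 0.4073 / 0.03016 = 13.5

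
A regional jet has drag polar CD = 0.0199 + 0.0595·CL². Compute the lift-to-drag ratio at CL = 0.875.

L/D = 13.4

CD = 0.0199 + 0.0595 × 0.875² = 0.06545
L/D = CL/CD = 0.875 / 0.06545 = 13.4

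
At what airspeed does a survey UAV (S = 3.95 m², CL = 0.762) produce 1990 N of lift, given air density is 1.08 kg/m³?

L = ½ρv²S·CL ⇒ v = √(2L/(ρ·S·CL))
v = √(2 × 1990 / (1.08 × 3.95 × 0.762)) = √1224 = 35 m/s

v = 35 m/s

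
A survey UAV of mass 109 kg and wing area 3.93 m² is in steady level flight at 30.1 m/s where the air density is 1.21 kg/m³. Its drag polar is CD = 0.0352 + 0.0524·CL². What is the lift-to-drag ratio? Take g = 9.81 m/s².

L/D = 10.3

In steady level flight, lift balances weight: W = mg = 109 × 9.81 = 1069.3 N.
q = ½ρv² = ½ × 1.21 × 30.1² = 548.1 Pa.
CL = 2W/(ρv²S) = 2×1069.3/(1.21×30.1²×3.93) = 0.4964.
CD = 0.0352 + 0.0524 × 0.4964² = 0.04811.
L/D = CL/CD = 0.4964 / 0.04811 = 10.3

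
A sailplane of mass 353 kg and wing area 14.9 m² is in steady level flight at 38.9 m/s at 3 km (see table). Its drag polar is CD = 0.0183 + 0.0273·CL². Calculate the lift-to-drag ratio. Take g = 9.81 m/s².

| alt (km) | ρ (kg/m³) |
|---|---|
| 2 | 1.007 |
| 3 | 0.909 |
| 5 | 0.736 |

At 3 km, from the table: ρ = 0.909 kg/m³.
Weight W = mg = 353 × 9.81 = 3462.9 N; in level flight L = W.
q = ½ρv² = ½ × 0.909 × 38.9² = 687.8 Pa.
CL = W/(q·S) = 3462.9 / (687.8 × 14.9) = 0.3379.
CD = 0.0183 + 0.0273 × 0.3379² = 0.02142.
L/D = CL/CD = 0.3379 / 0.02142 = 15.8

L/D = 15.8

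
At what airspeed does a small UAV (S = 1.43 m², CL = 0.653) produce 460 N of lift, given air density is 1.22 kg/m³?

v = 28.4 m/s

L = ½ρv²S·CL ⇒ v = √(2L/(ρ·S·CL))
v = √(2 × 460 / (1.22 × 1.43 × 0.653)) = √807.6 = 28.4 m/s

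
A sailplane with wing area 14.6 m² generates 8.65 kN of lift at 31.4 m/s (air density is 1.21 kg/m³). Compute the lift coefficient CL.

From L = ½ρv²S·CL, rearranging gives CL = 2L/(ρv²S).
CL = 2 × 8650 / (1.21 × 31.4² × 14.6) = 0.993

CL = 0.993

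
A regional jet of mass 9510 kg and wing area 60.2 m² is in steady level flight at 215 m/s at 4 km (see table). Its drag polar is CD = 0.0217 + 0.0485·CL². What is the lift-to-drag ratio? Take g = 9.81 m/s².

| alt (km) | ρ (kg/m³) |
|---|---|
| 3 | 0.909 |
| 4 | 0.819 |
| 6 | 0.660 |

At 4 km, from the table: ρ = 0.819 kg/m³.
Weight W = mg = 9510 × 9.81 = 93293 N; in level flight L = W.
q = ½ρv² = ½ × 0.819 × 215² = 18930 Pa.
CL = W/(q·S) = 93293 / (18930 × 60.2) = 0.08187.
CD = 0.0217 + 0.0485 × 0.08187² = 0.02203.
L/D = CL/CD = 0.08187 / 0.02203 = 3.72

L/D = 3.72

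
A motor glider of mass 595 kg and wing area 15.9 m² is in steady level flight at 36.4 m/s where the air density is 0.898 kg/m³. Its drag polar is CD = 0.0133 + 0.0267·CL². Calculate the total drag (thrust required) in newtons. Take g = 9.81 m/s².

Weight W = mg = 595 × 9.81 = 5837 N; in level flight L = W.
q = ½ρv² = ½ × 0.898 × 36.4² = 594.9 Pa.
Required CL = L/(qS) = 5837/(594.9·15.9) = 0.6171.
CD = 0.0133 + 0.0267 × 0.6171² = 0.02347.
D = q·S·CD = 594.9 × 15.9 × 0.02347 = 222 N

D = 222 N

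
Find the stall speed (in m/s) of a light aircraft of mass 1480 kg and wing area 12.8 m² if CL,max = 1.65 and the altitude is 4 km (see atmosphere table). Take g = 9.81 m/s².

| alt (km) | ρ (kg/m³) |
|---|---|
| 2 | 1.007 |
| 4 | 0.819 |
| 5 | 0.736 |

V_stall = 41 m/s

At 4 km, from the table: ρ = 0.819 kg/m³.
Stall occurs when L = W at CL,max. W = mg = 1480 × 9.81 = 14520 N.
From L = ½ρV²S·CL,max = W: V_stall = √(2W/(ρSCL,max)) = √(2·14520/(0.819·12.8·1.65))
V_stall = √1679 = 41 m/s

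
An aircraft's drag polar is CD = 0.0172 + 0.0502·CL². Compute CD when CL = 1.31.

CD = 0.0172 + 0.0502 × 1.31² = 0.0172 + 0.08615 = 0.103

CD = 0.103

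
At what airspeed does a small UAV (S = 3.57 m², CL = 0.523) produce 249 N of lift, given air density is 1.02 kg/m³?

v = 16.2 m/s

L = ½ρv²S·CL ⇒ v = √(2L/(ρ·S·CL))
v = √(2 × 249 / (1.02 × 3.57 × 0.523)) = √261.5 = 16.2 m/s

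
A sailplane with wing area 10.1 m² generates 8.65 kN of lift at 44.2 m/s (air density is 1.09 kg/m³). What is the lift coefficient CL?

CL = 0.804

From L = ½ρv²S·CL, rearranging gives CL = 2L/(ρv²S).
CL = 2 × 8650 / (1.09 × 44.2² × 10.1) = 0.804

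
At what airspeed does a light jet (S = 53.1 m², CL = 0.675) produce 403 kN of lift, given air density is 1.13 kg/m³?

L = ½ρv²S·CL ⇒ v = √(2L/(ρ·S·CL))
v = √(2 × 4.03×10^5 / (1.13 × 53.1 × 0.675)) = √19900 = 141 m/s

v = 141 m/s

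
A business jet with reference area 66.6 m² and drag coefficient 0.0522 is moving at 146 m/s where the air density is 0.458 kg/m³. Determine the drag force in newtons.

D = 17000 N

Dynamic pressure q = ½ρv² = ½ × 0.458 × 146² = 4881 Pa.
D = q·S·CD = 4881 × 66.6 × 0.0522 = 17000 N ≈ 17 kN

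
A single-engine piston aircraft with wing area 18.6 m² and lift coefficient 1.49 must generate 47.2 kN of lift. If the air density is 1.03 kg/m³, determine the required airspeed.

L = ½ρv²S·CL ⇒ v = √(2L/(ρ·S·CL))
v = √(2 × 47200 / (1.03 × 18.6 × 1.49)) = √3307 = 57.5 m/s

v = 57.5 m/s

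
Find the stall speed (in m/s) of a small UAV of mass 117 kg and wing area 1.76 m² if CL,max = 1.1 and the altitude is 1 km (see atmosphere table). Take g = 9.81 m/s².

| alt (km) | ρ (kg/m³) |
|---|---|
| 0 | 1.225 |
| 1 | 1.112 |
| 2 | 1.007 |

At 1 km, from the table: ρ = 1.112 kg/m³.
Stall occurs when L = W at CL,max. W = mg = 117 × 9.81 = 1148 N.
V_stall = √(2W/(ρ·S·CL,max)) = √(2 × 1148 / (1.112 × 1.76 × 1.1))
V_stall = √1066 = 32.7 m/s

V_stall = 32.7 m/s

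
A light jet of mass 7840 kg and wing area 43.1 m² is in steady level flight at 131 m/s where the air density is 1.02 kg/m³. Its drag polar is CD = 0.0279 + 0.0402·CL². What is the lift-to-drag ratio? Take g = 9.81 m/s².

L/D = 6.89

Level flight ⇒ L = W = m·g = 7840 × 9.81 = 76910 N.
q = ½ρv² = ½ × 1.02 × 131² = 8752 Pa.
Required CL = L/(qS) = 76910/(8752·43.1) = 0.2039.
CD = 0.0279 + 0.0402 × 0.2039² = 0.02957.
L/D = CL/CD = 0.2039 / 0.02957 = 6.89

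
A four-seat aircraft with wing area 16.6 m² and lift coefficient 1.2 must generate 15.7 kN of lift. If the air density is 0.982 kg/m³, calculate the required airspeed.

v = 40.1 m/s

L = ½ρv²S·CL ⇒ v = √(2L/(ρ·S·CL))
v = √(2 × 15700 / (0.982 × 16.6 × 1.2)) = √1605 = 40.1 m/s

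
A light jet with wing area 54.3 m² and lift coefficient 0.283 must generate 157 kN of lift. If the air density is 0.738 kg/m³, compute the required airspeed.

v = 166 m/s

L = ½ρv²S·CL ⇒ v = √(2L/(ρ·S·CL))
v = √(2 × 1.57×10^5 / (0.738 × 54.3 × 0.283)) = √27690 = 166 m/s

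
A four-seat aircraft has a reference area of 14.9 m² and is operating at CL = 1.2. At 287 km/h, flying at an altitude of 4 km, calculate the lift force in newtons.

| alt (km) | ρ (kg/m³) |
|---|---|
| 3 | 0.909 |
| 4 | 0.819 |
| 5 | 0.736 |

At 4 km, from the table: ρ = 0.819 kg/m³.
Convert speed: v = 287 km/h ÷ 3.6 = 79.72 m/s.
L = ½ρv²S·CL = ½ × 0.819 × 79.72² × 14.9 × 1.2 = 46500 N ≈ 46.5 kN

L = 46500 N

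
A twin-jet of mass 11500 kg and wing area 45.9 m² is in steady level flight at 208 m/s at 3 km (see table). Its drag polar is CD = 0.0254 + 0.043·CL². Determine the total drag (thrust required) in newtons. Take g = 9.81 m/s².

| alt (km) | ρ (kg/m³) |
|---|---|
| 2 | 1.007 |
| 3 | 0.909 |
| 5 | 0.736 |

D = 23500 N

At 3 km, from the table: ρ = 0.909 kg/m³.
In steady level flight, lift balances weight: W = mg = 11500 × 9.81 = 1.1282×10^5 N.
Dynamic pressure q = 0.5 × 0.909 × 208² = 19660 Pa.
CL = W/(q·S) = 1.1282×10^5 / (19660 × 45.9) = 0.125.
CD = 0.0254 + 0.043 × 0.125² = 0.02607.
D = q·S·CD = 19660 × 45.9 × 0.02607 = 23530 N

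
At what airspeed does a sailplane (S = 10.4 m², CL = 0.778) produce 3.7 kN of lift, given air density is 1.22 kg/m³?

v = 27.4 m/s

L = ½ρv²S·CL ⇒ v = √(2L/(ρ·S·CL))
v = √(2 × 3700 / (1.22 × 10.4 × 0.778)) = √749.7 = 27.4 m/s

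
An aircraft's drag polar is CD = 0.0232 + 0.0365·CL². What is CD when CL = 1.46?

CD = 0.0232 + 0.0365 × 1.46² = 0.0232 + 0.0778 = 0.101

CD = 0.101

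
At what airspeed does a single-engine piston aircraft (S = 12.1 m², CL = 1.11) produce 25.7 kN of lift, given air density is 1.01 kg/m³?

L = ½ρv²S·CL ⇒ v = √(2L/(ρ·S·CL))
v = √(2 × 25700 / (1.01 × 12.1 × 1.11)) = √3789 = 61.6 m/s

v = 61.6 m/s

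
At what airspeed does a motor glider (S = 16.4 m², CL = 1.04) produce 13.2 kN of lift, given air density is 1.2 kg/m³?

L = ½ρv²S·CL ⇒ v = √(2L/(ρ·S·CL))
v = √(2 × 13200 / (1.2 × 16.4 × 1.04)) = √1290 = 35.9 m/s

v = 35.9 m/s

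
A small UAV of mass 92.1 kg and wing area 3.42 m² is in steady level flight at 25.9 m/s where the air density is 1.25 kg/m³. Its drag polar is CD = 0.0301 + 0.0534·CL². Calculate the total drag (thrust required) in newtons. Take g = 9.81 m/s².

Level flight ⇒ L = W = m·g = 92.1 × 9.81 = 903.5 N.
q = ½ρv² = ½ × 1.25 × 25.9² = 419.3 Pa.
CL = W/(q·S) = 903.5 / (419.3 × 3.42) = 0.6301.
CD = 0.0301 + 0.0534 × 0.6301² = 0.0513.
D = q·S·CD = 419.3 × 3.42 × 0.0513 = 73.56 N

D = 73.6 N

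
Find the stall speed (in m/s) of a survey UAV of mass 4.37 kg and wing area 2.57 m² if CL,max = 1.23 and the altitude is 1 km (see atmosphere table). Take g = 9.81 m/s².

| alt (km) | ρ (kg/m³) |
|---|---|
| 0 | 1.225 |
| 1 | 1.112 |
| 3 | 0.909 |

V_stall = 4.94 m/s

At 1 km, from the table: ρ = 1.112 kg/m³.
Stall occurs when L = W at CL,max. W = mg = 4.37 × 9.81 = 42.87 N.
V_stall = √(2W/(ρ·S·CL,max)) = √(2 × 42.87 / (1.112 × 2.57 × 1.23))
V_stall = √24.39 = 4.94 m/s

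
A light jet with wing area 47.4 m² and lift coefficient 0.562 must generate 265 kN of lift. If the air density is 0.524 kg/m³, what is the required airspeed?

v = 195 m/s

L = ½ρv²S·CL ⇒ v = √(2L/(ρ·S·CL))
v = √(2 × 2.65×10^5 / (0.524 × 47.4 × 0.562)) = √37970 = 195 m/s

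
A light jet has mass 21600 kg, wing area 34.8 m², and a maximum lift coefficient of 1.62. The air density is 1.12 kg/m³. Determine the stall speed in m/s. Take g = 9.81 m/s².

Weight W = mg = 21600 × 9.81 = 2.119×10^5 N.
V_stall = √(2W/(ρ·S·CL,max)) = √(2 × 2.119×10^5 / (1.12 × 34.8 × 1.62))
V_stall = √6712 = 81.9 m/s

V_stall = 81.9 m/s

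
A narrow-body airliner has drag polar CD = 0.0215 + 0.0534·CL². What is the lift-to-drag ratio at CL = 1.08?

L/D = 12.9

CD = 0.0215 + 0.0534 × 1.08² = 0.08379
L/D = CL/CD = 1.08 / 0.08379 = 12.9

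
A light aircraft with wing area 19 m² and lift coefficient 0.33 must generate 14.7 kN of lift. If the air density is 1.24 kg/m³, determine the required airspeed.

v = 61.5 m/s

L = ½ρv²S·CL ⇒ v = √(2L/(ρ·S·CL))
v = √(2 × 14700 / (1.24 × 19 × 0.33)) = √3781 = 61.5 m/s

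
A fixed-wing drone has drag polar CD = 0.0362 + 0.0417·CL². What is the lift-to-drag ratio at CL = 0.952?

L/D = 12.9

CD = 0.0362 + 0.0417 × 0.952² = 0.07399
L/D = CL/CD = 0.952 / 0.07399 = 12.9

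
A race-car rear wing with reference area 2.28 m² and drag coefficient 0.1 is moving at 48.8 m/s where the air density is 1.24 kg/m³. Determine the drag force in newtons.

D = 337 N

Dynamic pressure q = ½ρv² = ½ × 1.24 × 48.8² = 1476 Pa.
D = q·S·CD = 1476 × 2.28 × 0.1 = 337 N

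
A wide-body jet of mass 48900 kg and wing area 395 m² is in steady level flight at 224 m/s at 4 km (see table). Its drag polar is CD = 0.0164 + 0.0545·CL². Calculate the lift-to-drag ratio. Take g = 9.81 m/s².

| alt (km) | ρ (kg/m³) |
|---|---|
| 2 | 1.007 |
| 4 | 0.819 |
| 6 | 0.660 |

L/D = 3.56

At 4 km, from the table: ρ = 0.819 kg/m³.
Level flight ⇒ L = W = m·g = 48900 × 9.81 = 4.7971×10^5 N.
q = ½ρv² = ½ × 0.819 × 224² = 20550 Pa.
CL = 2W/(ρv²S) = 2×4.7971×10^5/(0.819×224²×395) = 0.05911.
CD = 0.0164 + 0.0545 × 0.05911² = 0.01659.
L/D = CL/CD = 0.05911 / 0.01659 = 3.56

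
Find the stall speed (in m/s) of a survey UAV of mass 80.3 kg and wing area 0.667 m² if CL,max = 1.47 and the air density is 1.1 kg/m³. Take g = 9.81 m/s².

Weight W = mg = 80.3 × 9.81 = 787.7 N.
From L = ½ρV²S·CL,max = W: V_stall = √(2W/(ρSCL,max)) = √(2·787.7/(1.1·0.667·1.47))
V_stall = √1461 = 38.2 m/s

V_stall = 38.2 m/s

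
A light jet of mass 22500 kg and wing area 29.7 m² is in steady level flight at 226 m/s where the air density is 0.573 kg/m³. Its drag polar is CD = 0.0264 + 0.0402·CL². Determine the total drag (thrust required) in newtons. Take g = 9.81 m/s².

D = 16000 N

In steady level flight, lift balances weight: W = mg = 22500 × 9.81 = 2.2072×10^5 N.
Dynamic pressure q = 0.5 × 0.573 × 226² = 14630 Pa.
CL = W/(q·S) = 2.2072×10^5 / (14630 × 29.7) = 0.5079.
CD = 0.0264 + 0.0402 × 0.5079² = 0.03677.
D = q·S·CD = 14630 × 29.7 × 0.03677 = 15980 N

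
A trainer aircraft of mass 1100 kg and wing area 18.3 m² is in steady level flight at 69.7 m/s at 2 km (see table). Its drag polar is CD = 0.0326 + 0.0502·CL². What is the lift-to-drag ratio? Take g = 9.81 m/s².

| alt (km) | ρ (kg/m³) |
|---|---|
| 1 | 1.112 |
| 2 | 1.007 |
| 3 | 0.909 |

L/D = 6.79

At 2 km, from the table: ρ = 1.007 kg/m³.
In steady level flight, lift balances weight: W = mg = 1100 × 9.81 = 10791 N.
Dynamic pressure q = 0.5 × 1.007 × 69.7² = 2446 Pa.
CL = W/(q·S) = 10791 / (2446 × 18.3) = 0.2411.
CD = 0.0326 + 0.0502 × 0.2411² = 0.03552.
L/D = CL/CD = 0.2411 / 0.03552 = 6.79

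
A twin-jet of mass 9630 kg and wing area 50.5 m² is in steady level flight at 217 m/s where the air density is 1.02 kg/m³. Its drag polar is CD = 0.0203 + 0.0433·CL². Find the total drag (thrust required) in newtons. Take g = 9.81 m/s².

Weight W = mg = 9630 × 9.81 = 94470 N; in level flight L = W.
q = ½ρv² = ½ × 1.02 × 217² = 24020 Pa.
CL = W/(q·S) = 94470 / (24020 × 50.5) = 0.0779.
CD = 0.0203 + 0.0433 × 0.0779² = 0.02056.
D = q·S·CD = 24020 × 50.5 × 0.02056 = 24940 N

D = 24900 N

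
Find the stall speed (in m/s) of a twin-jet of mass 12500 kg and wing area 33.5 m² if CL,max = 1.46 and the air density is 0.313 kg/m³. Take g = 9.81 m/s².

V_stall = 127 m/s

Weight W = mg = 12500 × 9.81 = 1.226×10^5 N.
From L = ½ρV²S·CL,max = W: V_stall = √(2W/(ρSCL,max)) = √(2·1.226×10^5/(0.313·33.5·1.46))
V_stall = √16020 = 127 m/s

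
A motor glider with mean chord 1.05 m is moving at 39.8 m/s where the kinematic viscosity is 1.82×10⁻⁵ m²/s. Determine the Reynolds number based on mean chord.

Re = 2.3×10^6

Re = v·c/ν = 39.8 × 1.05 / (1.82×10⁻⁵) = 2.3×10^6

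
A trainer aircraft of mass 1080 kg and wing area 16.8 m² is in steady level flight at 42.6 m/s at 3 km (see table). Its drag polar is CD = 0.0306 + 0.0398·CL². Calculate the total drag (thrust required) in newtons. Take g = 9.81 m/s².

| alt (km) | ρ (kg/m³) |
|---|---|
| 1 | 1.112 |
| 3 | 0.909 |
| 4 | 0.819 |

D = 746 N

At 3 km, from the table: ρ = 0.909 kg/m³.
In steady level flight, lift balances weight: W = mg = 1080 × 9.81 = 10595 N.
q = ½ρv² = ½ × 0.909 × 42.6² = 824.8 Pa.
Required CL = L/(qS) = 10595/(824.8·16.8) = 0.7646.
CD = 0.0306 + 0.0398 × 0.7646² = 0.05387.
D = q·S·CD = 824.8 × 16.8 × 0.05387 = 746.4 N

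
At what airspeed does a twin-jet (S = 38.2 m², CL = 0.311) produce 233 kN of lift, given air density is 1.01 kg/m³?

v = 197 m/s

L = ½ρv²S·CL ⇒ v = √(2L/(ρ·S·CL))
v = √(2 × 2.33×10^5 / (1.01 × 38.2 × 0.311)) = √38840 = 197 m/s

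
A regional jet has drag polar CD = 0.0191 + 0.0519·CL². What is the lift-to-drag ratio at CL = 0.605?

L/D = 15.9

CD = 0.0191 + 0.0519 × 0.605² = 0.0381
L/D = CL/CD = 0.605 / 0.0381 = 15.9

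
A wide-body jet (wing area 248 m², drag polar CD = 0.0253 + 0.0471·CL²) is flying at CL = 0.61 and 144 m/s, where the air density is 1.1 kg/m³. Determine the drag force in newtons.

D = 1.21×10^5 N

CD = 0.0253 + 0.0471 × 0.61² = 0.04283
D = ½ρv²S·CD = ½ × 1.1 × 144² × 248 × 0.04283 = 1.21×10^5 N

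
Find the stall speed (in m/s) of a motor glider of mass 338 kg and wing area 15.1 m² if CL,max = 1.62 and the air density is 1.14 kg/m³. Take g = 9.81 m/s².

Weight W = mg = 338 × 9.81 = 3316 N.
From L = ½ρV²S·CL,max = W: V_stall = √(2W/(ρSCL,max)) = √(2·3316/(1.14·15.1·1.62))
V_stall = √237.8 = 15.4 m/s

V_stall = 15.4 m/s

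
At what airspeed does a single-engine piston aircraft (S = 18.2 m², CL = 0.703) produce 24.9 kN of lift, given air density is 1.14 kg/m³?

L = ½ρv²S·CL ⇒ v = √(2L/(ρ·S·CL))
v = √(2 × 24900 / (1.14 × 18.2 × 0.703)) = √3414 = 58.4 m/s

v = 58.4 m/s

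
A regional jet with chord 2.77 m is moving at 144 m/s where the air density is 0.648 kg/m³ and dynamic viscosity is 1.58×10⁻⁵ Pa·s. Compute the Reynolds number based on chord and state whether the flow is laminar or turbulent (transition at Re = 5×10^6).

Re = 1.64×10^7 (turbulent)

Re = ρ·v·c/μ = 0.648 × 144 × 2.77 / (1.58×10⁻⁵) = 1.64×10^7
Since 1.64×10^7 > 5×10^6, the flow is turbulent.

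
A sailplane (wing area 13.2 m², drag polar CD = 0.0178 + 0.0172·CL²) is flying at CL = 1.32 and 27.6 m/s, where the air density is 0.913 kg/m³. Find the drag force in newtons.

CD = 0.0178 + 0.0172 × 1.32² = 0.04777
D = ½ρv²S·CD = ½ × 0.913 × 27.6² × 13.2 × 0.04777 = 219 N

D = 219 N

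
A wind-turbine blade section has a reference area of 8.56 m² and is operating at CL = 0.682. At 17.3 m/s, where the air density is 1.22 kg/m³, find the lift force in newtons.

Dynamic pressure q = ½ρv² = ½ × 1.22 × 17.3² = 182.6 Pa.
L = q·S·CL = 182.6 × 8.56 × 0.682 = 1070 N

L = 1070 N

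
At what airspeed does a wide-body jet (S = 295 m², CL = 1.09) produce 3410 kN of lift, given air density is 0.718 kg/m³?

L = ½ρv²S·CL ⇒ v = √(2L/(ρ·S·CL))
v = √(2 × 3.41×10^6 / (0.718 × 295 × 1.09)) = √29540 = 172 m/s

v = 172 m/s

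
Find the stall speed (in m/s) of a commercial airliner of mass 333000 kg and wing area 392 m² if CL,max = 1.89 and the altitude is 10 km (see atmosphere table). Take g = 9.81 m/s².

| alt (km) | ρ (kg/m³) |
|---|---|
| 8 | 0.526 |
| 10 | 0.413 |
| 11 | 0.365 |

At 10 km, from the table: ρ = 0.413 kg/m³.
At stall, lift equals weight: L = W = m·g = 333000 × 9.81 = 3.267×10^6 N.
V_stall = √(2W/(ρ·S·CL,max)) = √(2 × 3.267×10^6 / (0.413 × 392 × 1.89))
V_stall = √21350 = 146 m/s

V_stall = 146 m/s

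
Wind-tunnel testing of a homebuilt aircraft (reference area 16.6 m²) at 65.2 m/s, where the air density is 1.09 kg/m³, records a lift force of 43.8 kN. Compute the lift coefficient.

CL = 1.14

From L = ½ρv²S·CL, rearranging gives CL = 2L/(ρv²S).
CL = 2 × 43800 / (1.09 × 65.2² × 16.6) = 1.14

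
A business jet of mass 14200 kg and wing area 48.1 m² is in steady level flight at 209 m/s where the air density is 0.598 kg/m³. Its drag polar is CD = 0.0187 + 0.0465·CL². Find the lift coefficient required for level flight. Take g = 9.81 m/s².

CL = 0.222

Weight W = mg = 14200 × 9.81 = 1.393×10^5 N; in level flight L = W.
Dynamic pressure q = 0.5 × 0.598 × 209² = 13060 Pa.
CL = W/(q·S) = 1.393×10^5 / (13060 × 48.1) = 0.2217.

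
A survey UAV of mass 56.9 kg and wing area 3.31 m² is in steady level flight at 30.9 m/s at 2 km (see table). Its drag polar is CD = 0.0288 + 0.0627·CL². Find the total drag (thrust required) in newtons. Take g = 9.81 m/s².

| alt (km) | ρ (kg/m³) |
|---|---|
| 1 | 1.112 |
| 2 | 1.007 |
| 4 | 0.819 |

D = 58.1 N

At 2 km, from the table: ρ = 1.007 kg/m³.
Weight W = mg = 56.9 × 9.81 = 558.19 N; in level flight L = W.
q = ½ρv² = ½ × 1.007 × 30.9² = 480.7 Pa.
Required CL = L/(qS) = 558.19/(480.7·3.31) = 0.3508.
CD = 0.0288 + 0.0627 × 0.3508² = 0.03652.
D = q·S·CD = 480.7 × 3.31 × 0.03652 = 58.11 N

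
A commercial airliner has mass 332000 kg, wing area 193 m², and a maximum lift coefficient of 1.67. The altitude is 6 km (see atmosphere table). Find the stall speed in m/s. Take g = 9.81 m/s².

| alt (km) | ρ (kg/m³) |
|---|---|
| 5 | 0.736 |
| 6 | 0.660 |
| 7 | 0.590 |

V_stall = 175 m/s

At 6 km, from the table: ρ = 0.660 kg/m³.
At stall, lift equals weight: L = W = m·g = 332000 × 9.81 = 3.257×10^6 N.
From L = ½ρV²S·CL,max = W: V_stall = √(2W/(ρSCL,max)) = √(2·3.257×10^6/(0.66·193·1.67))
V_stall = √30620 = 175 m/s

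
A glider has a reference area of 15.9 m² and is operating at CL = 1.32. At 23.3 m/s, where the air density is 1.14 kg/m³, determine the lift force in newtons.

L = ½ρv²S·CL = ½ × 1.14 × 23.3² × 15.9 × 1.32 = 6490 N ≈ 6.49 kN

L = 6490 N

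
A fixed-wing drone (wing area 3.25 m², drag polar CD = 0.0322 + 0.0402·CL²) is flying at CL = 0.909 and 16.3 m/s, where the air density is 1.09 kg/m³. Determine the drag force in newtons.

D = 30.8 N

CD = 0.0322 + 0.0402 × 0.909² = 0.06542
D = ½ρv²S·CD = ½ × 1.09 × 16.3² × 3.25 × 0.06542 = 30.8 N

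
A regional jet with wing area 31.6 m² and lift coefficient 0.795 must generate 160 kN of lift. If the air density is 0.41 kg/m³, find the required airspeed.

L = ½ρv²S·CL ⇒ v = √(2L/(ρ·S·CL))
v = √(2 × 1.6×10^5 / (0.41 × 31.6 × 0.795)) = √31070 = 176 m/s

v = 176 m/s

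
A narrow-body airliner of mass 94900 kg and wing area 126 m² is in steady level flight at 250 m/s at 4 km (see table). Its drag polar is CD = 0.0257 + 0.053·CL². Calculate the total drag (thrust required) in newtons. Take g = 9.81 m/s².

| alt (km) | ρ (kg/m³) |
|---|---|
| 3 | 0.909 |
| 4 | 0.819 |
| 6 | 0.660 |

D = 97100 N

At 4 km, from the table: ρ = 0.819 kg/m³.
Weight W = mg = 94900 × 9.81 = 9.3097×10^5 N; in level flight L = W.
Dynamic pressure q = 0.5 × 0.819 × 250² = 25590 Pa.
Required CL = L/(qS) = 9.3097×10^5/(25590·126) = 0.2887.
CD = 0.0257 + 0.053 × 0.2887² = 0.03012.
D = q·S·CD = 25590 × 126 × 0.03012 = 97120 N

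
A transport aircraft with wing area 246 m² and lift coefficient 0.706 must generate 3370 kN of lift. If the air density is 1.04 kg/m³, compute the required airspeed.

L = ½ρv²S·CL ⇒ v = √(2L/(ρ·S·CL))
v = √(2 × 3.37×10^6 / (1.04 × 246 × 0.706)) = √37320 = 193 m/s

v = 193 m/s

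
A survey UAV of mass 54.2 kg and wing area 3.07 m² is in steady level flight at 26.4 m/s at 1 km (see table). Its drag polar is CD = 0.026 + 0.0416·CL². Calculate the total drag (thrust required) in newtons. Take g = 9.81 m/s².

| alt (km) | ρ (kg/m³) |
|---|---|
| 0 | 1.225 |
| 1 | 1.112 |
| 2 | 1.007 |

At 1 km, from the table: ρ = 1.112 kg/m³.
Level flight ⇒ L = W = m·g = 54.2 × 9.81 = 531.7 N.
Dynamic pressure q = 0.5 × 1.112 × 26.4² = 387.5 Pa.
CL = W/(q·S) = 531.7 / (387.5 × 3.07) = 0.4469.
CD = 0.026 + 0.0416 × 0.4469² = 0.03431.
D = q·S·CD = 387.5 × 3.07 × 0.03431 = 40.82 N

D = 40.8 N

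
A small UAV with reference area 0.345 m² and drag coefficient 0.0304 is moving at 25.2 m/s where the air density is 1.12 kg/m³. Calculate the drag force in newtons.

D = 3.73 N

Dynamic pressure q = ½ρv² = ½ × 1.12 × 25.2² = 355.6 Pa.
D = q·S·CD = 355.6 × 0.345 × 0.0304 = 3.73 N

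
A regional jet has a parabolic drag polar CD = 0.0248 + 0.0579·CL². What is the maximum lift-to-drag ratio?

For CD = CD0 + K·CL², (L/D)max occurs at CL* = √(CD0/K) and equals 1/(2√(K·CD0)).
(L/D)max = 1/(2√(0.0579 × 0.0248)) = 1/(2 × 0.03789) = 13.2

(L/D)max = 13.2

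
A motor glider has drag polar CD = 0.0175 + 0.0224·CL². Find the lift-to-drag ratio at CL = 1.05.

L/D = 24.9

CD = 0.0175 + 0.0224 × 1.05² = 0.0422
L/D = CL/CD = 1.05 / 0.0422 = 24.9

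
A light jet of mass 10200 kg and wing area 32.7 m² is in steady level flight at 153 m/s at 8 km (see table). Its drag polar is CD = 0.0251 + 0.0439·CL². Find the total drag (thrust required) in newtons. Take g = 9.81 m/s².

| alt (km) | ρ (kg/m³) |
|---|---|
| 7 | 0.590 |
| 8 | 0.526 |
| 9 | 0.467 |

D = 7240 N

At 8 km, from the table: ρ = 0.526 kg/m³.
In steady level flight, lift balances weight: W = mg = 10200 × 9.81 = 1.0006×10^5 N.
q = ½ρv² = ½ × 0.526 × 153² = 6157 Pa.
Required CL = L/(qS) = 1.0006×10^5/(6157·32.7) = 0.497.
CD = 0.0251 + 0.0439 × 0.497² = 0.03595.
D = q·S·CD = 6157 × 32.7 × 0.03595 = 7236 N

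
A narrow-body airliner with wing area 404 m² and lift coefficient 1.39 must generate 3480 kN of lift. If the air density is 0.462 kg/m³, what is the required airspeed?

v = 164 m/s

L = ½ρv²S·CL ⇒ v = √(2L/(ρ·S·CL))
v = √(2 × 3.48×10^6 / (0.462 × 404 × 1.39)) = √26830 = 164 m/s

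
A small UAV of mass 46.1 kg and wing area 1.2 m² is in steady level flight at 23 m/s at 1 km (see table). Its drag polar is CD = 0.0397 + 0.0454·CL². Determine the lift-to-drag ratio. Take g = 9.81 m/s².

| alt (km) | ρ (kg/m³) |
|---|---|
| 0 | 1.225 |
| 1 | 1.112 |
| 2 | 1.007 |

L/D = 11.2

At 1 km, from the table: ρ = 1.112 kg/m³.
Level flight ⇒ L = W = m·g = 46.1 × 9.81 = 452.24 N.
Dynamic pressure q = 0.5 × 1.112 × 23² = 294.1 Pa.
CL = 2W/(ρv²S) = 2×452.24/(1.112×23²×1.2) = 1.281.
CD = 0.0397 + 0.0454 × 1.281² = 0.1142.
L/D = CL/CD = 1.281 / 0.1142 = 11.2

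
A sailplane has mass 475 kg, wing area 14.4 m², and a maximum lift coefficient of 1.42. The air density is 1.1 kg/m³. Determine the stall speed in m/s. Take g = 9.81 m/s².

V_stall = 20.4 m/s

At stall, lift equals weight: L = W = m·g = 475 × 9.81 = 4660 N.
From L = ½ρV²S·CL,max = W: V_stall = √(2W/(ρSCL,max)) = √(2·4660/(1.1·14.4·1.42))
V_stall = √414.3 = 20.4 m/s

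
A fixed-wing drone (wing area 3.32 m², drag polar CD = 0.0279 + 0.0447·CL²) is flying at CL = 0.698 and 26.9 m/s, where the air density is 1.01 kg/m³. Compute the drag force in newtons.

CD = 0.0279 + 0.0447 × 0.698² = 0.04968
D = ½ρv²S·CD = ½ × 1.01 × 26.9² × 3.32 × 0.04968 = 60.3 N

D = 60.3 N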